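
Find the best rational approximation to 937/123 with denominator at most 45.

Expand x = 937/123 as a continued fraction with the Euclidean algorithm:
  937 = 7*123 + 76, so a_0 = 7.
  123 = 1*76 + 47, so a_1 = 1.
  76 = 1*47 + 29, so a_2 = 1.
  47 = 1*29 + 18, so a_3 = 1.
  29 = 1*18 + 11, so a_4 = 1.
  18 = 1*11 + 7, so a_5 = 1.
  11 = 1*7 + 4, so a_6 = 1.
  7 = 1*4 + 3, so a_7 = 1.
  4 = 1*3 + 1, so a_8 = 1.
  3 = 3*1 + 0, so a_9 = 3.
so x = [7; 1, 1, 1, 1, 1, 1, 1, 1, 3].
Convergents (p_i = a_i*p_{i-1} + p_{i-2}, q_i = a_i*q_{i-1} + q_{i-2} with p_{-2}=0, p_{-1}=1, q_{-2}=1, q_{-1}=0), until the denominator exceeds 45:
  i=0: a_0=7, p_0 = 7*1 + 0 = 7, q_0 = 7*0 + 1 = 1.
  i=1: a_1=1, p_1 = 1*7 + 1 = 8, q_1 = 1*1 + 0 = 1.
  i=2: a_2=1, p_2 = 1*8 + 7 = 15, q_2 = 1*1 + 1 = 2.
  i=3: a_3=1, p_3 = 1*15 + 8 = 23, q_3 = 1*2 + 1 = 3.
  i=4: a_4=1, p_4 = 1*23 + 15 = 38, q_4 = 1*3 + 2 = 5.
  i=5: a_5=1, p_5 = 1*38 + 23 = 61, q_5 = 1*5 + 3 = 8.
  i=6: a_6=1, p_6 = 1*61 + 38 = 99, q_6 = 1*8 + 5 = 13.
  i=7: a_7=1, p_7 = 1*99 + 61 = 160, q_7 = 1*13 + 8 = 21.
  i=8: a_8=1, p_8 = 1*160 + 99 = 259, q_8 = 1*21 + 13 = 34.
  i=9: a_9=3, p_9 = 3*259 + 160 = 937, q_9 = 3*34 + 21 = 123.
q_9 = 123 > 45, so the last convergent with denominator <= 45 is p_8/q_8 = 259/34.
The closest fraction with denominator <= 45 is either p_8/q_8 or the intermediate fraction (k*p_8 + p_7)/(k*q_8 + q_7) with the largest k >= 1 whose denominator stays <= 45; these approach x as k grows, and every other convergent or intermediate fraction in range is farther away.
Largest k: floor((45 - q_7)/q_8) = floor((45 - 21)/34) = 0.
Since k = 0, no intermediate fraction beyond p_8/q_8 has denominator <= 45, so the convergent 259/34 is the closest (its error is |937*34 - 259*123|/(123*34) = 1/4182).

259/34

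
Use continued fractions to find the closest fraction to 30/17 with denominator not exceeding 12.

Expand x = 30/17 as a continued fraction with the Euclidean algorithm:
  30 = 1*17 + 13, so a_0 = 1.
  17 = 1*13 + 4, so a_1 = 1.
  13 = 3*4 + 1, so a_2 = 3.
  4 = 4*1 + 0, so a_3 = 4.
so x = [1; 1, 3, 4].
Convergents (p_i = a_i*p_{i-1} + p_{i-2}, q_i = a_i*q_{i-1} + q_{i-2} with p_{-2}=0, p_{-1}=1, q_{-2}=1, q_{-1}=0), until the denominator exceeds 12:
  i=0: a_0=1, p_0 = 1*1 + 0 = 1, q_0 = 1*0 + 1 = 1.
  i=1: a_1=1, p_1 = 1*1 + 1 = 2, q_1 = 1*1 + 0 = 1.
  i=2: a_2=3, p_2 = 3*2 + 1 = 7, q_2 = 3*1 + 1 = 4.
  i=3: a_3=4, p_3 = 4*7 + 2 = 30, q_3 = 4*4 + 1 = 17.
q_3 = 17 > 12, so the last convergent with denominator <= 12 is p_2/q_2 = 7/4.
The closest fraction with denominator <= 12 is either p_2/q_2 or the intermediate fraction (k*p_2 + p_1)/(k*q_2 + q_1) with the largest k >= 1 whose denominator stays <= 12; these approach x as k grows, and every other convergent or intermediate fraction in range is farther away.
Largest k: floor((12 - q_1)/q_2) = floor((12 - 1)/4) = 2.
That gives (2*7 + 2)/(2*4 + 1) = 16/9.
Compare the errors: |x - 7/4| = |30*4 - 7*17|/(17*4) = 1/68, and |x - 16/9| = |30*9 - 16*17|/(17*9) = 2/153.
Cross-multiplying, 2*68 = 136 < 153 = 1*153, so 2/153 is smaller: the intermediate fraction 16/9 is closer to x than 7/4.

16/9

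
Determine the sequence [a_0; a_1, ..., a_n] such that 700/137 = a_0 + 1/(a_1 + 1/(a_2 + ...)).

[5; 9, 7, 2]

Run the Euclidean algorithm on 700 and 137; the successive quotients are the partial quotients a_0, a_1, ... (each step inverts the fractional part left over by the previous one):
  700 = 5*137 + 15, so a_0 = 5.
  137 = 9*15 + 2, so a_1 = 9.
  15 = 7*2 + 1, so a_2 = 7.
  2 = 2*1 + 0, so a_3 = 2.
The remainder reaches 0 after 4 divisions, so the expansion has 4 partial quotients, read off in order.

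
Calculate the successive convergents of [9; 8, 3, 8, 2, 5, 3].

Using the convergent recurrence p_i = a_i*p_{i-1} + p_{i-2}, q_i = a_i*q_{i-1} + q_{i-2} with p_{-2}=0, p_{-1}=1, q_{-2}=1, q_{-1}=0:
  i=0: a_0=9, p_0 = 9*1 + 0 = 9, q_0 = 9*0 + 1 = 1.
  i=1: a_1=8, p_1 = 8*9 + 1 = 73, q_1 = 8*1 + 0 = 8.
  i=2: a_2=3, p_2 = 3*73 + 9 = 228, q_2 = 3*8 + 1 = 25.
  i=3: a_3=8, p_3 = 8*228 + 73 = 1897, q_3 = 8*25 + 8 = 208.
  i=4: a_4=2, p_4 = 2*1897 + 228 = 4022, q_4 = 2*208 + 25 = 441.
  i=5: a_5=5, p_5 = 5*4022 + 1897 = 22007, q_5 = 5*441 + 208 = 2413.
  i=6: a_6=3, p_6 = 3*22007 + 4022 = 70043, q_6 = 3*2413 + 441 = 7680.

9/1, 73/8, 228/25, 1897/208, 4022/441, 22007/2413, 70043/7680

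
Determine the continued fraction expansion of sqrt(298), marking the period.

[17; (3, 1, 4, 5, 1, 1, 5, 4, 1, 3, 34)]

Write x_i = (sqrt(298) + m_i)/d_i with (m_0, d_0) = (0, 1). a_0 = floor(sqrt(298)) = 17, since 17^2 = 289 <= 298 < 324 = 18^2.
Iterate m_{i+1} = d_i*a_i - m_i, d_{i+1} = (298 - m_{i+1}^2)/d_i, a_{i+1} = floor((a_0 + m_{i+1})/d_{i+1}):
  m_1 = 1*17 - 0 = 17, d_1 = (298 - 17^2)/1 = 9/1 = 9, a_1 = floor((17 + 17)/9) = 3.
  m_2 = 9*3 - 17 = 10, d_2 = (298 - 10^2)/9 = 198/9 = 22, a_2 = floor((17 + 10)/22) = 1.
  m_3 = 22*1 - 10 = 12, d_3 = (298 - 12^2)/22 = 154/22 = 7, a_3 = floor((17 + 12)/7) = 4.
  m_4 = 7*4 - 12 = 16, d_4 = (298 - 16^2)/7 = 42/7 = 6, a_4 = floor((17 + 16)/6) = 5.
  m_5 = 6*5 - 16 = 14, d_5 = (298 - 14^2)/6 = 102/6 = 17, a_5 = floor((17 + 14)/17) = 1.
  m_6 = 17*1 - 14 = 3, d_6 = (298 - 3^2)/17 = 289/17 = 17, a_6 = floor((17 + 3)/17) = 1.
  m_7 = 17*1 - 3 = 14, d_7 = (298 - 14^2)/17 = 102/17 = 6, a_7 = floor((17 + 14)/6) = 5.
  m_8 = 6*5 - 14 = 16, d_8 = (298 - 16^2)/6 = 42/6 = 7, a_8 = floor((17 + 16)/7) = 4.
  m_9 = 7*4 - 16 = 12, d_9 = (298 - 12^2)/7 = 154/7 = 22, a_9 = floor((17 + 12)/22) = 1.
  m_10 = 22*1 - 12 = 10, d_10 = (298 - 10^2)/22 = 198/22 = 9, a_10 = floor((17 + 10)/9) = 3.
  m_11 = 9*3 - 10 = 17, d_11 = (298 - 17^2)/9 = 9/9 = 1, a_11 = floor((17 + 17)/1) = 34.
  m_12 = 1*34 - 17 = 17, d_12 = (298 - 17^2)/1 = 9/1 = 9: (m_12, d_12) = (m_1, d_1) = (17, 9), so from here the quotients repeat a_1, ..., a_11; the period length is 11.
Hence the expansion of sqrt(298) is a_0 = 17 followed by the repeating block 3, 1, 4, 5, 1, 1, 5, 4, 1, 3, 34 (period 11).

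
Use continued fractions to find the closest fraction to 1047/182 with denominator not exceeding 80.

Expand x = 1047/182 as a continued fraction with the Euclidean algorithm:
  1047 = 5*182 + 137, so a_0 = 5.
  182 = 1*137 + 45, so a_1 = 1.
  137 = 3*45 + 2, so a_2 = 3.
  45 = 22*2 + 1, so a_3 = 22.
  2 = 2*1 + 0, so a_4 = 2.
so x = [5; 1, 3, 22, 2].
Convergents (p_i = a_i*p_{i-1} + p_{i-2}, q_i = a_i*q_{i-1} + q_{i-2} with p_{-2}=0, p_{-1}=1, q_{-2}=1, q_{-1}=0), until the denominator exceeds 80:
  i=0: a_0=5, p_0 = 5*1 + 0 = 5, q_0 = 5*0 + 1 = 1.
  i=1: a_1=1, p_1 = 1*5 + 1 = 6, q_1 = 1*1 + 0 = 1.
  i=2: a_2=3, p_2 = 3*6 + 5 = 23, q_2 = 3*1 + 1 = 4.
  i=3: a_3=22, p_3 = 22*23 + 6 = 512, q_3 = 22*4 + 1 = 89.
q_3 = 89 > 80, so the last convergent with denominator <= 80 is p_2/q_2 = 23/4.
The closest fraction with denominator <= 80 is either p_2/q_2 or the intermediate fraction (k*p_2 + p_1)/(k*q_2 + q_1) with the largest k >= 1 whose denominator stays <= 80; these approach x as k grows, and every other convergent or intermediate fraction in range is farther away.
Largest k: floor((80 - q_1)/q_2) = floor((80 - 1)/4) = 19.
That gives (19*23 + 6)/(19*4 + 1) = 443/77.
Compare the errors: |x - 23/4| = |1047*4 - 23*182|/(182*4) = 2/728, and |x - 443/77| = |1047*77 - 443*182|/(182*77) = 7/14014.
Cross-multiplying, 7*728 = 5096 < 28028 = 2*14014, so 7/14014 is smaller: the intermediate fraction 443/77 is closer to x than 23/4.

443/77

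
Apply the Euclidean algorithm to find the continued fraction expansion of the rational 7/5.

[1; 2, 2]

Run the Euclidean algorithm on 7 and 5; the successive quotients are the partial quotients a_0, a_1, ... (each step inverts the fractional part left over by the previous one):
  7 = 1*5 + 2, so a_0 = 1.
  5 = 2*2 + 1, so a_1 = 2.
  2 = 2*1 + 0, so a_2 = 2.
The remainder reaches 0 after 3 divisions, so the expansion has 3 partial quotients, read off in order.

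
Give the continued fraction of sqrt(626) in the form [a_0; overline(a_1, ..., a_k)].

Write x_i = (sqrt(626) + m_i)/d_i with (m_0, d_0) = (0, 1). a_0 = floor(sqrt(626)) = 25, since 25^2 = 625 <= 626 < 676 = 26^2.
Iterate m_{i+1} = d_i*a_i - m_i, d_{i+1} = (626 - m_{i+1}^2)/d_i, a_{i+1} = floor((a_0 + m_{i+1})/d_{i+1}):
  m_1 = 1*25 - 0 = 25, d_1 = (626 - 25^2)/1 = 1/1 = 1, a_1 = floor((25 + 25)/1) = 50.
  m_2 = 1*50 - 25 = 25, d_2 = (626 - 25^2)/1 = 1/1 = 1: (m_2, d_2) = (m_1, d_1) = (25, 1), so from here the quotient a_1 repeats; the period length is 1.
Hence the expansion of sqrt(626) is a_0 = 25 followed by the repeating block 50 (period 1).

[25; overline(50)]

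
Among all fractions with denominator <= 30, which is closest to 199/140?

27/19

Expand x = 199/140 as a continued fraction with the Euclidean algorithm:
  199 = 1*140 + 59, so a_0 = 1.
  140 = 2*59 + 22, so a_1 = 2.
  59 = 2*22 + 15, so a_2 = 2.
  22 = 1*15 + 7, so a_3 = 1.
  15 = 2*7 + 1, so a_4 = 2.
  7 = 7*1 + 0, so a_5 = 7.
so x = [1; 2, 2, 1, 2, 7].
Convergents (p_i = a_i*p_{i-1} + p_{i-2}, q_i = a_i*q_{i-1} + q_{i-2} with p_{-2}=0, p_{-1}=1, q_{-2}=1, q_{-1}=0), until the denominator exceeds 30:
  i=0: a_0=1, p_0 = 1*1 + 0 = 1, q_0 = 1*0 + 1 = 1.
  i=1: a_1=2, p_1 = 2*1 + 1 = 3, q_1 = 2*1 + 0 = 2.
  i=2: a_2=2, p_2 = 2*3 + 1 = 7, q_2 = 2*2 + 1 = 5.
  i=3: a_3=1, p_3 = 1*7 + 3 = 10, q_3 = 1*5 + 2 = 7.
  i=4: a_4=2, p_4 = 2*10 + 7 = 27, q_4 = 2*7 + 5 = 19.
  i=5: a_5=7, p_5 = 7*27 + 10 = 199, q_5 = 7*19 + 7 = 140.
q_5 = 140 > 30, so the last convergent with denominator <= 30 is p_4/q_4 = 27/19.
The closest fraction with denominator <= 30 is either p_4/q_4 or the intermediate fraction (k*p_4 + p_3)/(k*q_4 + q_3) with the largest k >= 1 whose denominator stays <= 30; these approach x as k grows, and every other convergent or intermediate fraction in range is farther away.
Largest k: floor((30 - q_3)/q_4) = floor((30 - 7)/19) = 1.
That gives (1*27 + 10)/(1*19 + 7) = 37/26.
Compare the errors: |x - 27/19| = |199*19 - 27*140|/(140*19) = 1/2660, and |x - 37/26| = |199*26 - 37*140|/(140*26) = 6/3640.
Cross-multiplying, 1*3640 = 3640 < 15960 = 6*2660, so 1/2660 is smaller: the convergent 27/19 is closer to x than 37/26.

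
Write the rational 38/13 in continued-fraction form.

[2; 1, 12]

Run the Euclidean algorithm on 38 and 13; the successive quotients are the partial quotients a_0, a_1, ... (each step inverts the fractional part left over by the previous one):
  38 = 2*13 + 12, so a_0 = 2.
  13 = 1*12 + 1, so a_1 = 1.
  12 = 12*1 + 0, so a_2 = 12.
The remainder reaches 0 after 3 divisions, so the expansion has 3 partial quotients, read off in order.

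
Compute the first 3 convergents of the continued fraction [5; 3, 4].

Using the convergent recurrence p_i = a_i*p_{i-1} + p_{i-2}, q_i = a_i*q_{i-1} + q_{i-2} with p_{-2}=0, p_{-1}=1, q_{-2}=1, q_{-1}=0:
  i=0: a_0=5, p_0 = 5*1 + 0 = 5, q_0 = 5*0 + 1 = 1.
  i=1: a_1=3, p_1 = 3*5 + 1 = 16, q_1 = 3*1 + 0 = 3.
  i=2: a_2=4, p_2 = 4*16 + 5 = 69, q_2 = 4*3 + 1 = 13.

5/1, 16/3, 69/13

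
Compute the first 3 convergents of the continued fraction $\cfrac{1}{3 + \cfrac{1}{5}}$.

0/1, 1/3, 5/16

Using the convergent recurrence p_i = a_i*p_{i-1} + p_{i-2}, q_i = a_i*q_{i-1} + q_{i-2} with p_{-2}=0, p_{-1}=1, q_{-2}=1, q_{-1}=0:
  i=0: a_0=0, p_0 = 0*1 + 0 = 0, q_0 = 0*0 + 1 = 1.
  i=1: a_1=3, p_1 = 3*0 + 1 = 1, q_1 = 3*1 + 0 = 3.
  i=2: a_2=5, p_2 = 5*1 + 0 = 5, q_2 = 5*3 + 1 = 16.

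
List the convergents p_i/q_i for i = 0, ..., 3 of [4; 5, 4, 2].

Using the convergent recurrence p_i = a_i*p_{i-1} + p_{i-2}, q_i = a_i*q_{i-1} + q_{i-2} with p_{-2}=0, p_{-1}=1, q_{-2}=1, q_{-1}=0:
  i=0: a_0=4, p_0 = 4*1 + 0 = 4, q_0 = 4*0 + 1 = 1.
  i=1: a_1=5, p_1 = 5*4 + 1 = 21, q_1 = 5*1 + 0 = 5.
  i=2: a_2=4, p_2 = 4*21 + 4 = 88, q_2 = 4*5 + 1 = 21.
  i=3: a_3=2, p_3 = 2*88 + 21 = 197, q_3 = 2*21 + 5 = 47.

4/1, 21/5, 88/21, 197/47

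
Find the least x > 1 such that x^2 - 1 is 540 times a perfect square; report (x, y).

(x, y) = (119071, 5124)

First expand sqrt(540) as a continued fraction. With x_i = (sqrt(540) + m_i)/d_i and (m_0, d_0) = (0, 1): a_0 = floor(sqrt(540)) = 23, since 23^2 = 529 <= 540 < 576 = 24^2.
Iterate m_{i+1} = d_i*a_i - m_i, d_{i+1} = (540 - m_{i+1}^2)/d_i, a_{i+1} = floor((a_0 + m_{i+1})/d_{i+1}):
  m_1 = 1*23 - 0 = 23, d_1 = (540 - 23^2)/1 = 11/1 = 11, a_1 = floor((23 + 23)/11) = 4.
  m_2 = 11*4 - 23 = 21, d_2 = (540 - 21^2)/11 = 99/11 = 9, a_2 = floor((23 + 21)/9) = 4.
  m_3 = 9*4 - 21 = 15, d_3 = (540 - 15^2)/9 = 315/9 = 35, a_3 = floor((23 + 15)/35) = 1.
  m_4 = 35*1 - 15 = 20, d_4 = (540 - 20^2)/35 = 140/35 = 4, a_4 = floor((23 + 20)/4) = 10.
  m_5 = 4*10 - 20 = 20, d_5 = (540 - 20^2)/4 = 140/4 = 35, a_5 = floor((23 + 20)/35) = 1.
  m_6 = 35*1 - 20 = 15, d_6 = (540 - 15^2)/35 = 315/35 = 9, a_6 = floor((23 + 15)/9) = 4.
  m_7 = 9*4 - 15 = 21, d_7 = (540 - 21^2)/9 = 99/9 = 11, a_7 = floor((23 + 21)/11) = 4.
  m_8 = 11*4 - 21 = 23, d_8 = (540 - 23^2)/11 = 11/11 = 1, a_8 = floor((23 + 23)/1) = 46.
  m_9 = 1*46 - 23 = 23, d_9 = (540 - 23^2)/1 = 11/1 = 11: (m_9, d_9) = (m_1, d_1) = (23, 11), so from here the quotients repeat a_1, ..., a_8; the period length is 8.
So sqrt(540) = [23; (4, 4, 1, 10, 1, 4, 4, 46)] with period length k = 8.
k is even, so the fundamental solution of x^2 - 540y^2 = 1 is (p_{k-1}, q_{k-1}) = (p_7, q_7); compute convergents through index 7.
Convergents (p_i = a_i*p_{i-1} + p_{i-2}, q_i = a_i*q_{i-1} + q_{i-2} with p_{-2}=0, p_{-1}=1, q_{-2}=1, q_{-1}=0):
  i=0: a_0=23, p_0 = 23*1 + 0 = 23, q_0 = 23*0 + 1 = 1.
  i=1: a_1=4, p_1 = 4*23 + 1 = 93, q_1 = 4*1 + 0 = 4.
  i=2: a_2=4, p_2 = 4*93 + 23 = 395, q_2 = 4*4 + 1 = 17.
  i=3: a_3=1, p_3 = 1*395 + 93 = 488, q_3 = 1*17 + 4 = 21.
  i=4: a_4=10, p_4 = 10*488 + 395 = 5275, q_4 = 10*21 + 17 = 227.
  i=5: a_5=1, p_5 = 1*5275 + 488 = 5763, q_5 = 1*227 + 21 = 248.
  i=6: a_6=4, p_6 = 4*5763 + 5275 = 28327, q_6 = 4*248 + 227 = 1219.
  i=7: a_7=4, p_7 = 4*28327 + 5763 = 119071, q_7 = 4*1219 + 248 = 5124.
Check: 119071^2 - 540*5124^2 = 14177903041 - 14177903040 = 1, so (x, y) = (119071, 5124) solves the equation, and by the theorem it is the least positive solution.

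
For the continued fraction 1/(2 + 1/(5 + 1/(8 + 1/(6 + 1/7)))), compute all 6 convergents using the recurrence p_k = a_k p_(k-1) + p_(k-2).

Using the convergent recurrence p_i = a_i*p_{i-1} + p_{i-2}, q_i = a_i*q_{i-1} + q_{i-2} with p_{-2}=0, p_{-1}=1, q_{-2}=1, q_{-1}=0:
  i=0: a_0=0, p_0 = 0*1 + 0 = 0, q_0 = 0*0 + 1 = 1.
  i=1: a_1=2, p_1 = 2*0 + 1 = 1, q_1 = 2*1 + 0 = 2.
  i=2: a_2=5, p_2 = 5*1 + 0 = 5, q_2 = 5*2 + 1 = 11.
  i=3: a_3=8, p_3 = 8*5 + 1 = 41, q_3 = 8*11 + 2 = 90.
  i=4: a_4=6, p_4 = 6*41 + 5 = 251, q_4 = 6*90 + 11 = 551.
  i=5: a_5=7, p_5 = 7*251 + 41 = 1798, q_5 = 7*551 + 90 = 3947.

0/1, 1/2, 5/11, 41/90, 251/551, 1798/3947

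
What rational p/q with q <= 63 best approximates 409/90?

Expand x = 409/90 as a continued fraction with the Euclidean algorithm:
  409 = 4*90 + 49, so a_0 = 4.
  90 = 1*49 + 41, so a_1 = 1.
  49 = 1*41 + 8, so a_2 = 1.
  41 = 5*8 + 1, so a_3 = 5.
  8 = 8*1 + 0, so a_4 = 8.
so x = [4; 1, 1, 5, 8].
Convergents (p_i = a_i*p_{i-1} + p_{i-2}, q_i = a_i*q_{i-1} + q_{i-2} with p_{-2}=0, p_{-1}=1, q_{-2}=1, q_{-1}=0), until the denominator exceeds 63:
  i=0: a_0=4, p_0 = 4*1 + 0 = 4, q_0 = 4*0 + 1 = 1.
  i=1: a_1=1, p_1 = 1*4 + 1 = 5, q_1 = 1*1 + 0 = 1.
  i=2: a_2=1, p_2 = 1*5 + 4 = 9, q_2 = 1*1 + 1 = 2.
  i=3: a_3=5, p_3 = 5*9 + 5 = 50, q_3 = 5*2 + 1 = 11.
  i=4: a_4=8, p_4 = 8*50 + 9 = 409, q_4 = 8*11 + 2 = 90.
q_4 = 90 > 63, so the last convergent with denominator <= 63 is p_3/q_3 = 50/11.
The closest fraction with denominator <= 63 is either p_3/q_3 or the intermediate fraction (k*p_3 + p_2)/(k*q_3 + q_2) with the largest k >= 1 whose denominator stays <= 63; these approach x as k grows, and every other convergent or intermediate fraction in range is farther away.
Largest k: floor((63 - q_2)/q_3) = floor((63 - 2)/11) = 5.
That gives (5*50 + 9)/(5*11 + 2) = 259/57.
Compare the errors: |x - 50/11| = |409*11 - 50*90|/(90*11) = 1/990, and |x - 259/57| = |409*57 - 259*90|/(90*57) = 3/5130.
Cross-multiplying, 3*990 = 2970 < 5130 = 1*5130, so 3/5130 is smaller: the intermediate fraction 259/57 is closer to x than 50/11.

259/57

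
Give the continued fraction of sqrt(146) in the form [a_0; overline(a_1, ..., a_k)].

Write x_i = (sqrt(146) + m_i)/d_i with (m_0, d_0) = (0, 1). a_0 = floor(sqrt(146)) = 12, since 12^2 = 144 <= 146 < 169 = 13^2.
Iterate m_{i+1} = d_i*a_i - m_i, d_{i+1} = (146 - m_{i+1}^2)/d_i, a_{i+1} = floor((a_0 + m_{i+1})/d_{i+1}):
  m_1 = 1*12 - 0 = 12, d_1 = (146 - 12^2)/1 = 2/1 = 2, a_1 = floor((12 + 12)/2) = 12.
  m_2 = 2*12 - 12 = 12, d_2 = (146 - 12^2)/2 = 2/2 = 1, a_2 = floor((12 + 12)/1) = 24.
  m_3 = 1*24 - 12 = 12, d_3 = (146 - 12^2)/1 = 2/1 = 2: (m_3, d_3) = (m_1, d_1) = (12, 2), so from here the quotients repeat a_1, a_2; the period length is 2.
Hence the expansion of sqrt(146) is a_0 = 12 followed by the repeating block 12, 24 (period 2).

[12; overline(12, 24)]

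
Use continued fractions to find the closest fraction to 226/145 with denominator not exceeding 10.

14/9

Expand x = 226/145 as a continued fraction with the Euclidean algorithm:
  226 = 1*145 + 81, so a_0 = 1.
  145 = 1*81 + 64, so a_1 = 1.
  81 = 1*64 + 17, so a_2 = 1.
  64 = 3*17 + 13, so a_3 = 3.
  17 = 1*13 + 4, so a_4 = 1.
  13 = 3*4 + 1, so a_5 = 3.
  4 = 4*1 + 0, so a_6 = 4.
so x = [1; 1, 1, 3, 1, 3, 4].
Convergents (p_i = a_i*p_{i-1} + p_{i-2}, q_i = a_i*q_{i-1} + q_{i-2} with p_{-2}=0, p_{-1}=1, q_{-2}=1, q_{-1}=0), until the denominator exceeds 10:
  i=0: a_0=1, p_0 = 1*1 + 0 = 1, q_0 = 1*0 + 1 = 1.
  i=1: a_1=1, p_1 = 1*1 + 1 = 2, q_1 = 1*1 + 0 = 1.
  i=2: a_2=1, p_2 = 1*2 + 1 = 3, q_2 = 1*1 + 1 = 2.
  i=3: a_3=3, p_3 = 3*3 + 2 = 11, q_3 = 3*2 + 1 = 7.
  i=4: a_4=1, p_4 = 1*11 + 3 = 14, q_4 = 1*7 + 2 = 9.
  i=5: a_5=3, p_5 = 3*14 + 11 = 53, q_5 = 3*9 + 7 = 34.
q_5 = 34 > 10, so the last convergent with denominator <= 10 is p_4/q_4 = 14/9.
The closest fraction with denominator <= 10 is either p_4/q_4 or the intermediate fraction (k*p_4 + p_3)/(k*q_4 + q_3) with the largest k >= 1 whose denominator stays <= 10; these approach x as k grows, and every other convergent or intermediate fraction in range is farther away.
Largest k: floor((10 - q_3)/q_4) = floor((10 - 7)/9) = 0.
Since k = 0, no intermediate fraction beyond p_4/q_4 has denominator <= 10, so the convergent 14/9 is the closest (its error is |226*9 - 14*145|/(145*9) = 4/1305).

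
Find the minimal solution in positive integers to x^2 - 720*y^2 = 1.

First expand sqrt(720) as a continued fraction. With x_i = (sqrt(720) + m_i)/d_i and (m_0, d_0) = (0, 1): a_0 = floor(sqrt(720)) = 26, since 26^2 = 676 <= 720 < 729 = 27^2.
Iterate m_{i+1} = d_i*a_i - m_i, d_{i+1} = (720 - m_{i+1}^2)/d_i, a_{i+1} = floor((a_0 + m_{i+1})/d_{i+1}):
  m_1 = 1*26 - 0 = 26, d_1 = (720 - 26^2)/1 = 44/1 = 44, a_1 = floor((26 + 26)/44) = 1.
  m_2 = 44*1 - 26 = 18, d_2 = (720 - 18^2)/44 = 396/44 = 9, a_2 = floor((26 + 18)/9) = 4.
  m_3 = 9*4 - 18 = 18, d_3 = (720 - 18^2)/9 = 396/9 = 44, a_3 = floor((26 + 18)/44) = 1.
  m_4 = 44*1 - 18 = 26, d_4 = (720 - 26^2)/44 = 44/44 = 1, a_4 = floor((26 + 26)/1) = 52.
  m_5 = 1*52 - 26 = 26, d_5 = (720 - 26^2)/1 = 44/1 = 44: (m_5, d_5) = (m_1, d_1) = (26, 44), so from here the quotients repeat a_1, ..., a_4; the period length is 4.
So sqrt(720) = [26; (1, 4, 1, 52)] with period length k = 4.
k is even, so the fundamental solution of x^2 - 720y^2 = 1 is (p_{k-1}, q_{k-1}) = (p_3, q_3); compute convergents through index 3.
Convergents (p_i = a_i*p_{i-1} + p_{i-2}, q_i = a_i*q_{i-1} + q_{i-2} with p_{-2}=0, p_{-1}=1, q_{-2}=1, q_{-1}=0):
  i=0: a_0=26, p_0 = 26*1 + 0 = 26, q_0 = 26*0 + 1 = 1.
  i=1: a_1=1, p_1 = 1*26 + 1 = 27, q_1 = 1*1 + 0 = 1.
  i=2: a_2=4, p_2 = 4*27 + 26 = 134, q_2 = 4*1 + 1 = 5.
  i=3: a_3=1, p_3 = 1*134 + 27 = 161, q_3 = 1*5 + 1 = 6.
Check: 161^2 - 720*6^2 = 25921 - 25920 = 1, so (x, y) = (161, 6) solves the equation, and by the theorem it is the least positive solution.

(x, y) = (161, 6)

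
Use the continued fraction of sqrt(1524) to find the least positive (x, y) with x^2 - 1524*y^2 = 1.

First expand sqrt(1524) as a continued fraction. With x_i = (sqrt(1524) + m_i)/d_i and (m_0, d_0) = (0, 1): a_0 = floor(sqrt(1524)) = 39, since 39^2 = 1521 <= 1524 < 1600 = 40^2.
Iterate m_{i+1} = d_i*a_i - m_i, d_{i+1} = (1524 - m_{i+1}^2)/d_i, a_{i+1} = floor((a_0 + m_{i+1})/d_{i+1}):
  m_1 = 1*39 - 0 = 39, d_1 = (1524 - 39^2)/1 = 3/1 = 3, a_1 = floor((39 + 39)/3) = 26.
  m_2 = 3*26 - 39 = 39, d_2 = (1524 - 39^2)/3 = 3/3 = 1, a_2 = floor((39 + 39)/1) = 78.
  m_3 = 1*78 - 39 = 39, d_3 = (1524 - 39^2)/1 = 3/1 = 3: (m_3, d_3) = (m_1, d_1) = (39, 3), so from here the quotients repeat a_1, a_2; the period length is 2.
So sqrt(1524) = [39; (26, 78)] with period length k = 2.
k is even, so the fundamental solution of x^2 - 1524y^2 = 1 is (p_{k-1}, q_{k-1}) = (p_1, q_1); compute convergents through index 1.
Convergents (p_i = a_i*p_{i-1} + p_{i-2}, q_i = a_i*q_{i-1} + q_{i-2} with p_{-2}=0, p_{-1}=1, q_{-2}=1, q_{-1}=0):
  i=0: a_0=39, p_0 = 39*1 + 0 = 39, q_0 = 39*0 + 1 = 1.
  i=1: a_1=26, p_1 = 26*39 + 1 = 1015, q_1 = 26*1 + 0 = 26.
Check: 1015^2 - 1524*26^2 = 1030225 - 1030224 = 1, so (x, y) = (1015, 26) solves the equation, and by the theorem it is the least positive solution.

(x, y) = (1015, 26)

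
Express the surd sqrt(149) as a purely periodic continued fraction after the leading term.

[12; (4, 1, 5, 3, 3, 5, 1, 4, 24)]

Write x_i = (sqrt(149) + m_i)/d_i with (m_0, d_0) = (0, 1). a_0 = floor(sqrt(149)) = 12, since 12^2 = 144 <= 149 < 169 = 13^2.
Iterate m_{i+1} = d_i*a_i - m_i, d_{i+1} = (149 - m_{i+1}^2)/d_i, a_{i+1} = floor((a_0 + m_{i+1})/d_{i+1}):
  m_1 = 1*12 - 0 = 12, d_1 = (149 - 12^2)/1 = 5/1 = 5, a_1 = floor((12 + 12)/5) = 4.
  m_2 = 5*4 - 12 = 8, d_2 = (149 - 8^2)/5 = 85/5 = 17, a_2 = floor((12 + 8)/17) = 1.
  m_3 = 17*1 - 8 = 9, d_3 = (149 - 9^2)/17 = 68/17 = 4, a_3 = floor((12 + 9)/4) = 5.
  m_4 = 4*5 - 9 = 11, d_4 = (149 - 11^2)/4 = 28/4 = 7, a_4 = floor((12 + 11)/7) = 3.
  m_5 = 7*3 - 11 = 10, d_5 = (149 - 10^2)/7 = 49/7 = 7, a_5 = floor((12 + 10)/7) = 3.
  m_6 = 7*3 - 10 = 11, d_6 = (149 - 11^2)/7 = 28/7 = 4, a_6 = floor((12 + 11)/4) = 5.
  m_7 = 4*5 - 11 = 9, d_7 = (149 - 9^2)/4 = 68/4 = 17, a_7 = floor((12 + 9)/17) = 1.
  m_8 = 17*1 - 9 = 8, d_8 = (149 - 8^2)/17 = 85/17 = 5, a_8 = floor((12 + 8)/5) = 4.
  m_9 = 5*4 - 8 = 12, d_9 = (149 - 12^2)/5 = 5/5 = 1, a_9 = floor((12 + 12)/1) = 24.
  m_10 = 1*24 - 12 = 12, d_10 = (149 - 12^2)/1 = 5/1 = 5: (m_10, d_10) = (m_1, d_1) = (12, 5), so from here the quotients repeat a_1, ..., a_9; the period length is 9.
Hence the expansion of sqrt(149) is a_0 = 12 followed by the repeating block 4, 1, 5, 3, 3, 5, 1, 4, 24 (period 9).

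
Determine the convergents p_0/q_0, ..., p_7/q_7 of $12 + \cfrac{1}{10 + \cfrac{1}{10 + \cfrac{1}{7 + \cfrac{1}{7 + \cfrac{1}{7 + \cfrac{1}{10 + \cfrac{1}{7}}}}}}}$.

Using the convergent recurrence p_i = a_i*p_{i-1} + p_{i-2}, q_i = a_i*q_{i-1} + q_{i-2} with p_{-2}=0, p_{-1}=1, q_{-2}=1, q_{-1}=0:
  i=0: a_0=12, p_0 = 12*1 + 0 = 12, q_0 = 12*0 + 1 = 1.
  i=1: a_1=10, p_1 = 10*12 + 1 = 121, q_1 = 10*1 + 0 = 10.
  i=2: a_2=10, p_2 = 10*121 + 12 = 1222, q_2 = 10*10 + 1 = 101.
  i=3: a_3=7, p_3 = 7*1222 + 121 = 8675, q_3 = 7*101 + 10 = 717.
  i=4: a_4=7, p_4 = 7*8675 + 1222 = 61947, q_4 = 7*717 + 101 = 5120.
  i=5: a_5=7, p_5 = 7*61947 + 8675 = 442304, q_5 = 7*5120 + 717 = 36557.
  i=6: a_6=10, p_6 = 10*442304 + 61947 = 4484987, q_6 = 10*36557 + 5120 = 370690.
  i=7: a_7=7, p_7 = 7*4484987 + 442304 = 31837213, q_7 = 7*370690 + 36557 = 2631387.

12/1, 121/10, 1222/101, 8675/717, 61947/5120, 442304/36557, 4484987/370690, 31837213/2631387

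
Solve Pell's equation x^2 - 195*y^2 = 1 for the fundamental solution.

First expand sqrt(195) as a continued fraction. With x_i = (sqrt(195) + m_i)/d_i and (m_0, d_0) = (0, 1): a_0 = floor(sqrt(195)) = 13, since 13^2 = 169 <= 195 < 196 = 14^2.
Iterate m_{i+1} = d_i*a_i - m_i, d_{i+1} = (195 - m_{i+1}^2)/d_i, a_{i+1} = floor((a_0 + m_{i+1})/d_{i+1}):
  m_1 = 1*13 - 0 = 13, d_1 = (195 - 13^2)/1 = 26/1 = 26, a_1 = floor((13 + 13)/26) = 1.
  m_2 = 26*1 - 13 = 13, d_2 = (195 - 13^2)/26 = 26/26 = 1, a_2 = floor((13 + 13)/1) = 26.
  m_3 = 1*26 - 13 = 13, d_3 = (195 - 13^2)/1 = 26/1 = 26: (m_3, d_3) = (m_1, d_1) = (13, 26), so from here the quotients repeat a_1, a_2; the period length is 2.
So sqrt(195) = [13; (1, 26)] with period length k = 2.
k is even, so the fundamental solution of x^2 - 195y^2 = 1 is (p_{k-1}, q_{k-1}) = (p_1, q_1); compute convergents through index 1.
Convergents (p_i = a_i*p_{i-1} + p_{i-2}, q_i = a_i*q_{i-1} + q_{i-2} with p_{-2}=0, p_{-1}=1, q_{-2}=1, q_{-1}=0):
  i=0: a_0=13, p_0 = 13*1 + 0 = 13, q_0 = 13*0 + 1 = 1.
  i=1: a_1=1, p_1 = 1*13 + 1 = 14, q_1 = 1*1 + 0 = 1.
Check: 14^2 - 195*1^2 = 196 - 195 = 1, so (x, y) = (14, 1) solves the equation, and by the theorem it is the least positive solution.

(x, y) = (14, 1)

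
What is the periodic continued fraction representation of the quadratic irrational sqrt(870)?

[29; (2, 58)]

Write x_i = (sqrt(870) + m_i)/d_i with (m_0, d_0) = (0, 1). a_0 = floor(sqrt(870)) = 29, since 29^2 = 841 <= 870 < 900 = 30^2.
Iterate m_{i+1} = d_i*a_i - m_i, d_{i+1} = (870 - m_{i+1}^2)/d_i, a_{i+1} = floor((a_0 + m_{i+1})/d_{i+1}):
  m_1 = 1*29 - 0 = 29, d_1 = (870 - 29^2)/1 = 29/1 = 29, a_1 = floor((29 + 29)/29) = 2.
  m_2 = 29*2 - 29 = 29, d_2 = (870 - 29^2)/29 = 29/29 = 1, a_2 = floor((29 + 29)/1) = 58.
  m_3 = 1*58 - 29 = 29, d_3 = (870 - 29^2)/1 = 29/1 = 29: (m_3, d_3) = (m_1, d_1) = (29, 29), so from here the quotients repeat a_1, a_2; the period length is 2.
Hence the expansion of sqrt(870) is a_0 = 29 followed by the repeating block 2, 58 (period 2).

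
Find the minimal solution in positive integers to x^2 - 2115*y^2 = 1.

First expand sqrt(2115) as a continued fraction. With x_i = (sqrt(2115) + m_i)/d_i and (m_0, d_0) = (0, 1): a_0 = floor(sqrt(2115)) = 45, since 45^2 = 2025 <= 2115 < 2116 = 46^2.
Iterate m_{i+1} = d_i*a_i - m_i, d_{i+1} = (2115 - m_{i+1}^2)/d_i, a_{i+1} = floor((a_0 + m_{i+1})/d_{i+1}):
  m_1 = 1*45 - 0 = 45, d_1 = (2115 - 45^2)/1 = 90/1 = 90, a_1 = floor((45 + 45)/90) = 1.
  m_2 = 90*1 - 45 = 45, d_2 = (2115 - 45^2)/90 = 90/90 = 1, a_2 = floor((45 + 45)/1) = 90.
  m_3 = 1*90 - 45 = 45, d_3 = (2115 - 45^2)/1 = 90/1 = 90: (m_3, d_3) = (m_1, d_1) = (45, 90), so from here the quotients repeat a_1, a_2; the period length is 2.
So sqrt(2115) = [45; (1, 90)] with period length k = 2.
k is even, so the fundamental solution of x^2 - 2115y^2 = 1 is (p_{k-1}, q_{k-1}) = (p_1, q_1); compute convergents through index 1.
Convergents (p_i = a_i*p_{i-1} + p_{i-2}, q_i = a_i*q_{i-1} + q_{i-2} with p_{-2}=0, p_{-1}=1, q_{-2}=1, q_{-1}=0):
  i=0: a_0=45, p_0 = 45*1 + 0 = 45, q_0 = 45*0 + 1 = 1.
  i=1: a_1=1, p_1 = 1*45 + 1 = 46, q_1 = 1*1 + 0 = 1.
Check: 46^2 - 2115*1^2 = 2116 - 2115 = 1, so (x, y) = (46, 1) solves the equation, and by the theorem it is the least positive solution.

(x, y) = (46, 1)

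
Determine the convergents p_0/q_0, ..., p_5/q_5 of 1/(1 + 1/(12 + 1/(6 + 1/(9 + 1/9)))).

Using the convergent recurrence p_i = a_i*p_{i-1} + p_{i-2}, q_i = a_i*q_{i-1} + q_{i-2} with p_{-2}=0, p_{-1}=1, q_{-2}=1, q_{-1}=0:
  i=0: a_0=0, p_0 = 0*1 + 0 = 0, q_0 = 0*0 + 1 = 1.
  i=1: a_1=1, p_1 = 1*0 + 1 = 1, q_1 = 1*1 + 0 = 1.
  i=2: a_2=12, p_2 = 12*1 + 0 = 12, q_2 = 12*1 + 1 = 13.
  i=3: a_3=6, p_3 = 6*12 + 1 = 73, q_3 = 6*13 + 1 = 79.
  i=4: a_4=9, p_4 = 9*73 + 12 = 669, q_4 = 9*79 + 13 = 724.
  i=5: a_5=9, p_5 = 9*669 + 73 = 6094, q_5 = 9*724 + 79 = 6595.

0/1, 1/1, 12/13, 73/79, 669/724, 6094/6595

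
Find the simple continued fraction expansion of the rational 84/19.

Run the Euclidean algorithm on 84 and 19; the successive quotients are the partial quotients a_0, a_1, ... (each step inverts the fractional part left over by the previous one):
  84 = 4*19 + 8, so a_0 = 4.
  19 = 2*8 + 3, so a_1 = 2.
  8 = 2*3 + 2, so a_2 = 2.
  3 = 1*2 + 1, so a_3 = 1.
  2 = 2*1 + 0, so a_4 = 2.
The remainder reaches 0 after 5 divisions, so the expansion has 5 partial quotients, read off in order.

[4; 2, 2, 1, 2]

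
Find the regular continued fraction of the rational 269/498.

[0; 1, 1, 5, 1, 2, 1, 1, 1, 3]

Run the Euclidean algorithm on 269 and 498; the successive quotients are the partial quotients a_0, a_1, ... (each step inverts the fractional part left over by the previous one):
  269 = 0*498 + 269, so a_0 = 0.
  498 = 1*269 + 229, so a_1 = 1.
  269 = 1*229 + 40, so a_2 = 1.
  229 = 5*40 + 29, so a_3 = 5.
  40 = 1*29 + 11, so a_4 = 1.
  29 = 2*11 + 7, so a_5 = 2.
  11 = 1*7 + 4, so a_6 = 1.
  7 = 1*4 + 3, so a_7 = 1.
  4 = 1*3 + 1, so a_8 = 1.
  3 = 3*1 + 0, so a_9 = 3.
The remainder reaches 0 after 10 divisions, so the expansion has 10 partial quotients, read off in order.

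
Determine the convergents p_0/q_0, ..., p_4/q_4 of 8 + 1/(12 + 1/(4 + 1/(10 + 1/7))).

Using the convergent recurrence p_i = a_i*p_{i-1} + p_{i-2}, q_i = a_i*q_{i-1} + q_{i-2} with p_{-2}=0, p_{-1}=1, q_{-2}=1, q_{-1}=0:
  i=0: a_0=8, p_0 = 8*1 + 0 = 8, q_0 = 8*0 + 1 = 1.
  i=1: a_1=12, p_1 = 12*8 + 1 = 97, q_1 = 12*1 + 0 = 12.
  i=2: a_2=4, p_2 = 4*97 + 8 = 396, q_2 = 4*12 + 1 = 49.
  i=3: a_3=10, p_3 = 10*396 + 97 = 4057, q_3 = 10*49 + 12 = 502.
  i=4: a_4=7, p_4 = 7*4057 + 396 = 28795, q_4 = 7*502 + 49 = 3563.

8/1, 97/12, 396/49, 4057/502, 28795/3563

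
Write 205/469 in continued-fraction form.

Run the Euclidean algorithm on 205 and 469; the successive quotients are the partial quotients a_0, a_1, ... (each step inverts the fractional part left over by the previous one):
  205 = 0*469 + 205, so a_0 = 0.
  469 = 2*205 + 59, so a_1 = 2.
  205 = 3*59 + 28, so a_2 = 3.
  59 = 2*28 + 3, so a_3 = 2.
  28 = 9*3 + 1, so a_4 = 9.
  3 = 3*1 + 0, so a_5 = 3.
The remainder reaches 0 after 6 divisions, so the expansion has 6 partial quotients, read off in order.

[0; 2, 3, 2, 9, 3]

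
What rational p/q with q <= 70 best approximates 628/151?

183/44

Expand x = 628/151 as a continued fraction with the Euclidean algorithm:
  628 = 4*151 + 24, so a_0 = 4.
  151 = 6*24 + 7, so a_1 = 6.
  24 = 3*7 + 3, so a_2 = 3.
  7 = 2*3 + 1, so a_3 = 2.
  3 = 3*1 + 0, so a_4 = 3.
so x = [4; 6, 3, 2, 3].
Convergents (p_i = a_i*p_{i-1} + p_{i-2}, q_i = a_i*q_{i-1} + q_{i-2} with p_{-2}=0, p_{-1}=1, q_{-2}=1, q_{-1}=0), until the denominator exceeds 70:
  i=0: a_0=4, p_0 = 4*1 + 0 = 4, q_0 = 4*0 + 1 = 1.
  i=1: a_1=6, p_1 = 6*4 + 1 = 25, q_1 = 6*1 + 0 = 6.
  i=2: a_2=3, p_2 = 3*25 + 4 = 79, q_2 = 3*6 + 1 = 19.
  i=3: a_3=2, p_3 = 2*79 + 25 = 183, q_3 = 2*19 + 6 = 44.
  i=4: a_4=3, p_4 = 3*183 + 79 = 628, q_4 = 3*44 + 19 = 151.
q_4 = 151 > 70, so the last convergent with denominator <= 70 is p_3/q_3 = 183/44.
The closest fraction with denominator <= 70 is either p_3/q_3 or the intermediate fraction (k*p_3 + p_2)/(k*q_3 + q_2) with the largest k >= 1 whose denominator stays <= 70; these approach x as k grows, and every other convergent or intermediate fraction in range is farther away.
Largest k: floor((70 - q_2)/q_3) = floor((70 - 19)/44) = 1.
That gives (1*183 + 79)/(1*44 + 19) = 262/63.
Compare the errors: |x - 183/44| = |628*44 - 183*151|/(151*44) = 1/6644, and |x - 262/63| = |628*63 - 262*151|/(151*63) = 2/9513.
Cross-multiplying, 1*9513 = 9513 < 13288 = 2*6644, so 1/6644 is smaller: the convergent 183/44 is closer to x than 262/63.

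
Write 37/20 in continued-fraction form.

[1; 1, 5, 1, 2]

Run the Euclidean algorithm on 37 and 20; the successive quotients are the partial quotients a_0, a_1, ... (each step inverts the fractional part left over by the previous one):
  37 = 1*20 + 17, so a_0 = 1.
  20 = 1*17 + 3, so a_1 = 1.
  17 = 5*3 + 2, so a_2 = 5.
  3 = 1*2 + 1, so a_3 = 1.
  2 = 2*1 + 0, so a_4 = 2.
The remainder reaches 0 after 5 divisions, so the expansion has 5 partial quotients, read off in order.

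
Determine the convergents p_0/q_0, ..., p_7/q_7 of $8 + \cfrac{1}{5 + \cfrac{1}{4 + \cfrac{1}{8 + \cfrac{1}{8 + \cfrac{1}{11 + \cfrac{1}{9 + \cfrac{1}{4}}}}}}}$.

8/1, 41/5, 172/21, 1417/173, 11508/1405, 128005/15628, 1163553/142057, 4782217/583856

Using the convergent recurrence p_i = a_i*p_{i-1} + p_{i-2}, q_i = a_i*q_{i-1} + q_{i-2} with p_{-2}=0, p_{-1}=1, q_{-2}=1, q_{-1}=0:
  i=0: a_0=8, p_0 = 8*1 + 0 = 8, q_0 = 8*0 + 1 = 1.
  i=1: a_1=5, p_1 = 5*8 + 1 = 41, q_1 = 5*1 + 0 = 5.
  i=2: a_2=4, p_2 = 4*41 + 8 = 172, q_2 = 4*5 + 1 = 21.
  i=3: a_3=8, p_3 = 8*172 + 41 = 1417, q_3 = 8*21 + 5 = 173.
  i=4: a_4=8, p_4 = 8*1417 + 172 = 11508, q_4 = 8*173 + 21 = 1405.
  i=5: a_5=11, p_5 = 11*11508 + 1417 = 128005, q_5 = 11*1405 + 173 = 15628.
  i=6: a_6=9, p_6 = 9*128005 + 11508 = 1163553, q_6 = 9*15628 + 1405 = 142057.
  i=7: a_7=4, p_7 = 4*1163553 + 128005 = 4782217, q_7 = 4*142057 + 15628 = 583856.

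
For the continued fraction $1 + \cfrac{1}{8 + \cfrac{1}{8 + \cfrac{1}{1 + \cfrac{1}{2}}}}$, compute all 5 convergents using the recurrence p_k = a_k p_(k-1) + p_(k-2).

1/1, 9/8, 73/65, 82/73, 237/211

Using the convergent recurrence p_i = a_i*p_{i-1} + p_{i-2}, q_i = a_i*q_{i-1} + q_{i-2} with p_{-2}=0, p_{-1}=1, q_{-2}=1, q_{-1}=0:
  i=0: a_0=1, p_0 = 1*1 + 0 = 1, q_0 = 1*0 + 1 = 1.
  i=1: a_1=8, p_1 = 8*1 + 1 = 9, q_1 = 8*1 + 0 = 8.
  i=2: a_2=8, p_2 = 8*9 + 1 = 73, q_2 = 8*8 + 1 = 65.
  i=3: a_3=1, p_3 = 1*73 + 9 = 82, q_3 = 1*65 + 8 = 73.
  i=4: a_4=2, p_4 = 2*82 + 73 = 237, q_4 = 2*73 + 65 = 211.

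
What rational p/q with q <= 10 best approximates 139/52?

Expand x = 139/52 as a continued fraction with the Euclidean algorithm:
  139 = 2*52 + 35, so a_0 = 2.
  52 = 1*35 + 17, so a_1 = 1.
  35 = 2*17 + 1, so a_2 = 2.
  17 = 17*1 + 0, so a_3 = 17.
so x = [2; 1, 2, 17].
Convergents (p_i = a_i*p_{i-1} + p_{i-2}, q_i = a_i*q_{i-1} + q_{i-2} with p_{-2}=0, p_{-1}=1, q_{-2}=1, q_{-1}=0), until the denominator exceeds 10:
  i=0: a_0=2, p_0 = 2*1 + 0 = 2, q_0 = 2*0 + 1 = 1.
  i=1: a_1=1, p_1 = 1*2 + 1 = 3, q_1 = 1*1 + 0 = 1.
  i=2: a_2=2, p_2 = 2*3 + 2 = 8, q_2 = 2*1 + 1 = 3.
  i=3: a_3=17, p_3 = 17*8 + 3 = 139, q_3 = 17*3 + 1 = 52.
q_3 = 52 > 10, so the last convergent with denominator <= 10 is p_2/q_2 = 8/3.
The closest fraction with denominator <= 10 is either p_2/q_2 or the intermediate fraction (k*p_2 + p_1)/(k*q_2 + q_1) with the largest k >= 1 whose denominator stays <= 10; these approach x as k grows, and every other convergent or intermediate fraction in range is farther away.
Largest k: floor((10 - q_1)/q_2) = floor((10 - 1)/3) = 3.
That gives (3*8 + 3)/(3*3 + 1) = 27/10.
Compare the errors: |x - 8/3| = |139*3 - 8*52|/(52*3) = 1/156, and |x - 27/10| = |139*10 - 27*52|/(52*10) = 14/520.
Cross-multiplying, 1*520 = 520 < 2184 = 14*156, so 1/156 is smaller: the convergent 8/3 is closer to x than 27/10.

8/3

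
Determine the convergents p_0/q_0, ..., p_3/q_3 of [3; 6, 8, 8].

Using the convergent recurrence p_i = a_i*p_{i-1} + p_{i-2}, q_i = a_i*q_{i-1} + q_{i-2} with p_{-2}=0, p_{-1}=1, q_{-2}=1, q_{-1}=0:
  i=0: a_0=3, p_0 = 3*1 + 0 = 3, q_0 = 3*0 + 1 = 1.
  i=1: a_1=6, p_1 = 6*3 + 1 = 19, q_1 = 6*1 + 0 = 6.
  i=2: a_2=8, p_2 = 8*19 + 3 = 155, q_2 = 8*6 + 1 = 49.
  i=3: a_3=8, p_3 = 8*155 + 19 = 1259, q_3 = 8*49 + 6 = 398.

3/1, 19/6, 155/49, 1259/398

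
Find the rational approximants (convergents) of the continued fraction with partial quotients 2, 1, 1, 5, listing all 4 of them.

2/1, 3/1, 5/2, 28/11

Using the convergent recurrence p_i = a_i*p_{i-1} + p_{i-2}, q_i = a_i*q_{i-1} + q_{i-2} with p_{-2}=0, p_{-1}=1, q_{-2}=1, q_{-1}=0:
  i=0: a_0=2, p_0 = 2*1 + 0 = 2, q_0 = 2*0 + 1 = 1.
  i=1: a_1=1, p_1 = 1*2 + 1 = 3, q_1 = 1*1 + 0 = 1.
  i=2: a_2=1, p_2 = 1*3 + 2 = 5, q_2 = 1*1 + 1 = 2.
  i=3: a_3=5, p_3 = 5*5 + 3 = 28, q_3 = 5*2 + 1 = 11.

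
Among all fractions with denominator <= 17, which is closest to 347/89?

Expand x = 347/89 as a continued fraction with the Euclidean algorithm:
  347 = 3*89 + 80, so a_0 = 3.
  89 = 1*80 + 9, so a_1 = 1.
  80 = 8*9 + 8, so a_2 = 8.
  9 = 1*8 + 1, so a_3 = 1.
  8 = 8*1 + 0, so a_4 = 8.
so x = [3; 1, 8, 1, 8].
Convergents (p_i = a_i*p_{i-1} + p_{i-2}, q_i = a_i*q_{i-1} + q_{i-2} with p_{-2}=0, p_{-1}=1, q_{-2}=1, q_{-1}=0), until the denominator exceeds 17:
  i=0: a_0=3, p_0 = 3*1 + 0 = 3, q_0 = 3*0 + 1 = 1.
  i=1: a_1=1, p_1 = 1*3 + 1 = 4, q_1 = 1*1 + 0 = 1.
  i=2: a_2=8, p_2 = 8*4 + 3 = 35, q_2 = 8*1 + 1 = 9.
  i=3: a_3=1, p_3 = 1*35 + 4 = 39, q_3 = 1*9 + 1 = 10.
  i=4: a_4=8, p_4 = 8*39 + 35 = 347, q_4 = 8*10 + 9 = 89.
q_4 = 89 > 17, so the last convergent with denominator <= 17 is p_3/q_3 = 39/10.
The closest fraction with denominator <= 17 is either p_3/q_3 or the intermediate fraction (k*p_3 + p_2)/(k*q_3 + q_2) with the largest k >= 1 whose denominator stays <= 17; these approach x as k grows, and every other convergent or intermediate fraction in range is farther away.
Largest k: floor((17 - q_2)/q_3) = floor((17 - 9)/10) = 0.
Since k = 0, no intermediate fraction beyond p_3/q_3 has denominator <= 17, so the convergent 39/10 is the closest (its error is |347*10 - 39*89|/(89*10) = 1/890).

39/10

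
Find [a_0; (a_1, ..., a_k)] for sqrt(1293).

[35; (1, 22, 1, 70)]

Write x_i = (sqrt(1293) + m_i)/d_i with (m_0, d_0) = (0, 1). a_0 = floor(sqrt(1293)) = 35, since 35^2 = 1225 <= 1293 < 1296 = 36^2.
Iterate m_{i+1} = d_i*a_i - m_i, d_{i+1} = (1293 - m_{i+1}^2)/d_i, a_{i+1} = floor((a_0 + m_{i+1})/d_{i+1}):
  m_1 = 1*35 - 0 = 35, d_1 = (1293 - 35^2)/1 = 68/1 = 68, a_1 = floor((35 + 35)/68) = 1.
  m_2 = 68*1 - 35 = 33, d_2 = (1293 - 33^2)/68 = 204/68 = 3, a_2 = floor((35 + 33)/3) = 22.
  m_3 = 3*22 - 33 = 33, d_3 = (1293 - 33^2)/3 = 204/3 = 68, a_3 = floor((35 + 33)/68) = 1.
  m_4 = 68*1 - 33 = 35, d_4 = (1293 - 35^2)/68 = 68/68 = 1, a_4 = floor((35 + 35)/1) = 70.
  m_5 = 1*70 - 35 = 35, d_5 = (1293 - 35^2)/1 = 68/1 = 68: (m_5, d_5) = (m_1, d_1) = (35, 68), so from here the quotients repeat a_1, ..., a_4; the period length is 4.
Hence the expansion of sqrt(1293) is a_0 = 35 followed by the repeating block 1, 22, 1, 70 (period 4).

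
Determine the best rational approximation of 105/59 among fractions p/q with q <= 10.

16/9

Expand x = 105/59 as a continued fraction with the Euclidean algorithm:
  105 = 1*59 + 46, so a_0 = 1.
  59 = 1*46 + 13, so a_1 = 1.
  46 = 3*13 + 7, so a_2 = 3.
  13 = 1*7 + 6, so a_3 = 1.
  7 = 1*6 + 1, so a_4 = 1.
  6 = 6*1 + 0, so a_5 = 6.
so x = [1; 1, 3, 1, 1, 6].
Convergents (p_i = a_i*p_{i-1} + p_{i-2}, q_i = a_i*q_{i-1} + q_{i-2} with p_{-2}=0, p_{-1}=1, q_{-2}=1, q_{-1}=0), until the denominator exceeds 10:
  i=0: a_0=1, p_0 = 1*1 + 0 = 1, q_0 = 1*0 + 1 = 1.
  i=1: a_1=1, p_1 = 1*1 + 1 = 2, q_1 = 1*1 + 0 = 1.
  i=2: a_2=3, p_2 = 3*2 + 1 = 7, q_2 = 3*1 + 1 = 4.
  i=3: a_3=1, p_3 = 1*7 + 2 = 9, q_3 = 1*4 + 1 = 5.
  i=4: a_4=1, p_4 = 1*9 + 7 = 16, q_4 = 1*5 + 4 = 9.
  i=5: a_5=6, p_5 = 6*16 + 9 = 105, q_5 = 6*9 + 5 = 59.
q_5 = 59 > 10, so the last convergent with denominator <= 10 is p_4/q_4 = 16/9.
The closest fraction with denominator <= 10 is either p_4/q_4 or the intermediate fraction (k*p_4 + p_3)/(k*q_4 + q_3) with the largest k >= 1 whose denominator stays <= 10; these approach x as k grows, and every other convergent or intermediate fraction in range is farther away.
Largest k: floor((10 - q_3)/q_4) = floor((10 - 5)/9) = 0.
Since k = 0, no intermediate fraction beyond p_4/q_4 has denominator <= 10, so the convergent 16/9 is the closest (its error is |105*9 - 16*59|/(59*9) = 1/531).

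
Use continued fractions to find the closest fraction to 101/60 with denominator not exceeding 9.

5/3

Expand x = 101/60 as a continued fraction with the Euclidean algorithm:
  101 = 1*60 + 41, so a_0 = 1.
  60 = 1*41 + 19, so a_1 = 1.
  41 = 2*19 + 3, so a_2 = 2.
  19 = 6*3 + 1, so a_3 = 6.
  3 = 3*1 + 0, so a_4 = 3.
so x = [1; 1, 2, 6, 3].
Convergents (p_i = a_i*p_{i-1} + p_{i-2}, q_i = a_i*q_{i-1} + q_{i-2} with p_{-2}=0, p_{-1}=1, q_{-2}=1, q_{-1}=0), until the denominator exceeds 9:
  i=0: a_0=1, p_0 = 1*1 + 0 = 1, q_0 = 1*0 + 1 = 1.
  i=1: a_1=1, p_1 = 1*1 + 1 = 2, q_1 = 1*1 + 0 = 1.
  i=2: a_2=2, p_2 = 2*2 + 1 = 5, q_2 = 2*1 + 1 = 3.
  i=3: a_3=6, p_3 = 6*5 + 2 = 32, q_3 = 6*3 + 1 = 19.
q_3 = 19 > 9, so the last convergent with denominator <= 9 is p_2/q_2 = 5/3.
The closest fraction with denominator <= 9 is either p_2/q_2 or the intermediate fraction (k*p_2 + p_1)/(k*q_2 + q_1) with the largest k >= 1 whose denominator stays <= 9; these approach x as k grows, and every other convergent or intermediate fraction in range is farther away.
Largest k: floor((9 - q_1)/q_2) = floor((9 - 1)/3) = 2.
That gives (2*5 + 2)/(2*3 + 1) = 12/7.
Compare the errors: |x - 5/3| = |101*3 - 5*60|/(60*3) = 3/180, and |x - 12/7| = |101*7 - 12*60|/(60*7) = 13/420.
Cross-multiplying, 3*420 = 1260 < 2340 = 13*180, so 3/180 is smaller: the convergent 5/3 is closer to x than 12/7.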